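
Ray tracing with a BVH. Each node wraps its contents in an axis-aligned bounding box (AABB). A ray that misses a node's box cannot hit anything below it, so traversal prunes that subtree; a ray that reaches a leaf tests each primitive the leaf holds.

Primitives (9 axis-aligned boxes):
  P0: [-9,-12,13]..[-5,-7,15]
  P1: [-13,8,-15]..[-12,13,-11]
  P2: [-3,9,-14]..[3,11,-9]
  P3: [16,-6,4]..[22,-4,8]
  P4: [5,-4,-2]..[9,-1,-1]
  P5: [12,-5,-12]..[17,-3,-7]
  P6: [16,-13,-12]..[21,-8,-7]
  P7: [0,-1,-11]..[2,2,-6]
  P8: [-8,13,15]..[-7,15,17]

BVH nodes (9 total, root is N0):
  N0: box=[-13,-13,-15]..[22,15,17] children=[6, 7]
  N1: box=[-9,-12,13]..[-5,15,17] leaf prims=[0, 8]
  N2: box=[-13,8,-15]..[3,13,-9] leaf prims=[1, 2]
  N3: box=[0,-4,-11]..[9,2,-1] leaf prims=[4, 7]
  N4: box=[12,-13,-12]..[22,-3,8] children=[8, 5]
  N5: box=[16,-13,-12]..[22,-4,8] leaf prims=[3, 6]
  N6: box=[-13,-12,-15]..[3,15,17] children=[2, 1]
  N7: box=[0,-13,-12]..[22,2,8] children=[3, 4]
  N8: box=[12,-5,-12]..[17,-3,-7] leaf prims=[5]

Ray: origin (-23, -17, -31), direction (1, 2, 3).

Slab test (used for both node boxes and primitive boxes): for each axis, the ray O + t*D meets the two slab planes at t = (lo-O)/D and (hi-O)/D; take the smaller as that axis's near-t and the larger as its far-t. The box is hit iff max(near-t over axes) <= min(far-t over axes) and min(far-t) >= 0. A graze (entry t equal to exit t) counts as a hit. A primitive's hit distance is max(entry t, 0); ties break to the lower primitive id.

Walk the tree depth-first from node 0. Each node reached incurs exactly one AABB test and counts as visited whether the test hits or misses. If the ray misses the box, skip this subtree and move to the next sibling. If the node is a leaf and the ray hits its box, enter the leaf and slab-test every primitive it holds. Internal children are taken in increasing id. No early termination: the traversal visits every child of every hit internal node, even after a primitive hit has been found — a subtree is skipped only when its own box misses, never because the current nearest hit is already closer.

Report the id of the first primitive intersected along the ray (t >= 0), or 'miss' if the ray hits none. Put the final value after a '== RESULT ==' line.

Walk:
N0 x:[10,45] y:[2,16] z:[16/3,16] -> hit [10,16], descend [6, 7]
  N6 x:[10,26] y:[5/2,16] z:[16/3,16] -> hit [10,16], descend [1, 2]
    N1 x:[14,18] y:[5/2,16] z:[44/3,16] -> hit [44/3,16] leaf, test {P0(miss), P8@t=46/3}
    N2 x:[10,26] y:[25/2,15] z:[16/3,22/3] -> miss, prune
  N7 x:[23,45] y:[2,19/2] z:[19/3,13] -> miss, prune

Summary -> nodes [0, 6, 1, 2, 7]; box-tests=5; leaf-entries=1; first=P8

== RESULT ==
8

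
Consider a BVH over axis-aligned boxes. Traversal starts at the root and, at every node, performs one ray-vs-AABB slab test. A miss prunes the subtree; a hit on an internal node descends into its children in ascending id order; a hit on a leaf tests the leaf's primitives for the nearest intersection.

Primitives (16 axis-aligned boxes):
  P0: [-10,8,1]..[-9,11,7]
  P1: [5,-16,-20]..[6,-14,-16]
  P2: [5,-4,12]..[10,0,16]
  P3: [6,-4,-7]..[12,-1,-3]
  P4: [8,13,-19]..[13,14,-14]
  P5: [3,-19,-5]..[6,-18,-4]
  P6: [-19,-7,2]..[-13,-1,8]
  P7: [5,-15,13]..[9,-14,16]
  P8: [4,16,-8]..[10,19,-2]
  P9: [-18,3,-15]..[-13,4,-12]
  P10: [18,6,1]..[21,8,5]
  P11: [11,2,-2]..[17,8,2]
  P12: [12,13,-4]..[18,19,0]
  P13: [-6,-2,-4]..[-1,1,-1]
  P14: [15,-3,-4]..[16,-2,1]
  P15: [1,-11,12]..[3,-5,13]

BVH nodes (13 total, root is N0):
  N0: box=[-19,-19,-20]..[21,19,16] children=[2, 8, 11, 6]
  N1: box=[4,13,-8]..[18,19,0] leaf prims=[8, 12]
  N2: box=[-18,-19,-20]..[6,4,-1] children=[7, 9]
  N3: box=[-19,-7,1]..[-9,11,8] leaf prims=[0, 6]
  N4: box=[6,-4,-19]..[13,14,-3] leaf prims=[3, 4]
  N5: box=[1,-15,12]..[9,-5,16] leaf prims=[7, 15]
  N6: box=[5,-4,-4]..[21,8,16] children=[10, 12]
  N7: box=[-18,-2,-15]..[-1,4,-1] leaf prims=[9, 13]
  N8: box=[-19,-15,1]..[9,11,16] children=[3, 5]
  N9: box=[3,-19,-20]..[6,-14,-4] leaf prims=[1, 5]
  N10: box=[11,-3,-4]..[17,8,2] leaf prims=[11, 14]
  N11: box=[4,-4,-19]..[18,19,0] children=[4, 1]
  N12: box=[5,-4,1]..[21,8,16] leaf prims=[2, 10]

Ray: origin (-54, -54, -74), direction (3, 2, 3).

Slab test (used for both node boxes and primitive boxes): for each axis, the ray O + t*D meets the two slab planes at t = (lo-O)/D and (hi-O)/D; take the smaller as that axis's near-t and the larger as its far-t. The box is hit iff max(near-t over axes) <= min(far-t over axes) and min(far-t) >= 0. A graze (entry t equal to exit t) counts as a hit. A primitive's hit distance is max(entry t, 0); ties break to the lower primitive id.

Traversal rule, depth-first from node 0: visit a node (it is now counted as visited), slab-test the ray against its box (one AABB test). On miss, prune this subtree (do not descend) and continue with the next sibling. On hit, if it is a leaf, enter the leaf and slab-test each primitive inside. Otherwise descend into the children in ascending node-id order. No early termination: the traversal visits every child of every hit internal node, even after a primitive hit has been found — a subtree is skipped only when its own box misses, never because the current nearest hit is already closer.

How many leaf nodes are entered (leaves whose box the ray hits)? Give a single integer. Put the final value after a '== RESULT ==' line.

Trace the traversal:
N0 x:[35/3,25] y:[35/2,73/2] z:[18,30] -> hit [18,25], descend [2, 6, 8, 11]
  N2 x:[12,20] y:[35/2,29] z:[18,73/3] -> hit [18,20], descend [7, 9]
    N7 x:[12,53/3] y:[26,29] z:[59/3,73/3] -> miss, prune
    N9 x:[19,20] y:[35/2,20] z:[18,70/3] -> hit [19,20] leaf, test {P1(miss), P5(miss)}
  N6 x:[59/3,25] y:[25,31] z:[70/3,30] -> hit [25,25], descend [10, 12]
    N10 x:[65/3,71/3] y:[51/2,31] z:[70/3,76/3] -> miss, prune
    N12 x:[59/3,25] y:[25,31] z:[25,30] -> hit [25,25] leaf, test {P2(miss), P10(miss)}
  N8 x:[35/3,21] y:[39/2,65/2] z:[25,30] -> miss, prune
  N11 x:[58/3,24] y:[25,73/2] z:[55/3,74/3] -> miss, prune

Visited [0, 2, 7, 9, 6, 10, 12, 8, 11]. Tests: 9 box, 2 leaf. Nearest: miss.

== RESULT ==
2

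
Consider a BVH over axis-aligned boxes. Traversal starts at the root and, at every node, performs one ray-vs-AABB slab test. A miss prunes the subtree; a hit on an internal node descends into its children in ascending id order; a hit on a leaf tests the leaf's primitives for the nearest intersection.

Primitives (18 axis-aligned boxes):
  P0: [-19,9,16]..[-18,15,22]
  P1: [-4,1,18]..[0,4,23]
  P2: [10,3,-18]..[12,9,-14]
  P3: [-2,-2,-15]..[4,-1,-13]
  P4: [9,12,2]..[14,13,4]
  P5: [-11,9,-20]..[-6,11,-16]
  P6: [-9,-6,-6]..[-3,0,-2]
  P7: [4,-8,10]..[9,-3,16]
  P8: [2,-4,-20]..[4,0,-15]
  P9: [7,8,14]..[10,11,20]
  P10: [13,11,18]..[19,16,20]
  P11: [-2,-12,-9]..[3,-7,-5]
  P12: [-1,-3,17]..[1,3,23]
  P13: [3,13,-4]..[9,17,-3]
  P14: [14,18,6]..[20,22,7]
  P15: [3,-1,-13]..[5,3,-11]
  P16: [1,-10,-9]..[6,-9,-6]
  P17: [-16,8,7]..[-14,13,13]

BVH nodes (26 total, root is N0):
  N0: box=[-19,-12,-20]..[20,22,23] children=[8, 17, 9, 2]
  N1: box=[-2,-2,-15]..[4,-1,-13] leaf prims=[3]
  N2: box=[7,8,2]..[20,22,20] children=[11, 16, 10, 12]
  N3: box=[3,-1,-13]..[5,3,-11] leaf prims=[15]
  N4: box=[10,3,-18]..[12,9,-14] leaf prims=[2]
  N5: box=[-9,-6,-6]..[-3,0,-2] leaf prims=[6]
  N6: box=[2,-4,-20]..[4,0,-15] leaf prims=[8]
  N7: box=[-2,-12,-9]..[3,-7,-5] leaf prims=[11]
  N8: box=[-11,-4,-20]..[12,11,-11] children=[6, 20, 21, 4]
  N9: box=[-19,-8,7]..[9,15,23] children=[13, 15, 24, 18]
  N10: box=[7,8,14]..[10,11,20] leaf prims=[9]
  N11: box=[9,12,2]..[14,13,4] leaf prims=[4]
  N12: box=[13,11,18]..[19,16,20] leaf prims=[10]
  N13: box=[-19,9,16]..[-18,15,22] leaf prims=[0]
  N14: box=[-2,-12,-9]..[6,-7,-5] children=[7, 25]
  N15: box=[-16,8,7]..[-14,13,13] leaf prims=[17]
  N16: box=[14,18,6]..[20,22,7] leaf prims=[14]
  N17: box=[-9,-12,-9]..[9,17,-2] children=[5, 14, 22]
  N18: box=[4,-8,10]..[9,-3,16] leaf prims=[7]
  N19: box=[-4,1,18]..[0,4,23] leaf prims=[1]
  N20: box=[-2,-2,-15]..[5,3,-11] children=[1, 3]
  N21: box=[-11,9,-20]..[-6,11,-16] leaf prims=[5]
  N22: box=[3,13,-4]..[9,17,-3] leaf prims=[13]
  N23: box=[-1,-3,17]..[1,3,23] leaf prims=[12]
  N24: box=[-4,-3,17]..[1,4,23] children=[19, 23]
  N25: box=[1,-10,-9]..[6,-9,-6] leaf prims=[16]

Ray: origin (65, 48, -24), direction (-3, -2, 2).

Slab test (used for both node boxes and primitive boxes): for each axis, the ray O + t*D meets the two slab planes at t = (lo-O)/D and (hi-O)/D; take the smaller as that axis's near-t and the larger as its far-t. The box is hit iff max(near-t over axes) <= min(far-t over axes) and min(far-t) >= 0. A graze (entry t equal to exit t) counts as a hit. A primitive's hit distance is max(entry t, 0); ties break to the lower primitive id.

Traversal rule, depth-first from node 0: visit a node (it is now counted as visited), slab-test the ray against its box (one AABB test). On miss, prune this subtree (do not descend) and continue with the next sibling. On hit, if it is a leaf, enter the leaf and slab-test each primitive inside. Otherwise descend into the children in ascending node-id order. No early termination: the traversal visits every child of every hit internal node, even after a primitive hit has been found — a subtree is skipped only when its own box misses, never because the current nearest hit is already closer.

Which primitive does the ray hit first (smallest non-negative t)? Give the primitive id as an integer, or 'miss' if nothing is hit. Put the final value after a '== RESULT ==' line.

Traverse from the root:
N0 x:[15,28] y:[13,30] z:[2,47/2] -> hit [15,47/2], descend [2, 8, 9, 17]
  N2 x:[15,58/3] y:[13,20] z:[13,22] -> hit [15,58/3], descend [10, 11, 12, 16]
    N10 x:[55/3,58/3] y:[37/2,20] z:[19,22] -> hit [19,58/3] leaf, test {P9@t=19}
    N11 x:[17,56/3] y:[35/2,18] z:[13,14] -> miss, prune
    N12 x:[46/3,52/3] y:[16,37/2] z:[21,22] -> miss, prune
    N16 x:[15,17] y:[13,15] z:[15,31/2] -> hit [15,15] leaf, test {P14@t=15}
  N8 x:[53/3,76/3] y:[37/2,26] z:[2,13/2] -> miss, prune
  N9 x:[56/3,28] y:[33/2,28] z:[31/2,47/2] -> hit [56/3,47/2], descend [13, 15, 18, 24]
    N13 x:[83/3,28] y:[33/2,39/2] z:[20,23] -> miss, prune
    N15 x:[79/3,27] y:[35/2,20] z:[31/2,37/2] -> miss, prune
    N18 x:[56/3,61/3] y:[51/2,28] z:[17,20] -> miss, prune
    N24 x:[64/3,23] y:[22,51/2] z:[41/2,47/2] -> hit [22,23], descend [19, 23]
      N19 x:[65/3,23] y:[22,47/2] z:[21,47/2] -> hit [22,23] leaf, test {P1@t=22}
      N23 x:[64/3,22] y:[45/2,51/2] z:[41/2,47/2] -> miss, prune
  N17 x:[56/3,74/3] y:[31/2,30] z:[15/2,11] -> miss, prune

15 AABB tests over nodes [0, 2, 10, 11, 12, 16, 8, 9, 13, 15, 18, 24, 19, 23, 17]; 3 leaves entered; closest P14.

== RESULT ==
14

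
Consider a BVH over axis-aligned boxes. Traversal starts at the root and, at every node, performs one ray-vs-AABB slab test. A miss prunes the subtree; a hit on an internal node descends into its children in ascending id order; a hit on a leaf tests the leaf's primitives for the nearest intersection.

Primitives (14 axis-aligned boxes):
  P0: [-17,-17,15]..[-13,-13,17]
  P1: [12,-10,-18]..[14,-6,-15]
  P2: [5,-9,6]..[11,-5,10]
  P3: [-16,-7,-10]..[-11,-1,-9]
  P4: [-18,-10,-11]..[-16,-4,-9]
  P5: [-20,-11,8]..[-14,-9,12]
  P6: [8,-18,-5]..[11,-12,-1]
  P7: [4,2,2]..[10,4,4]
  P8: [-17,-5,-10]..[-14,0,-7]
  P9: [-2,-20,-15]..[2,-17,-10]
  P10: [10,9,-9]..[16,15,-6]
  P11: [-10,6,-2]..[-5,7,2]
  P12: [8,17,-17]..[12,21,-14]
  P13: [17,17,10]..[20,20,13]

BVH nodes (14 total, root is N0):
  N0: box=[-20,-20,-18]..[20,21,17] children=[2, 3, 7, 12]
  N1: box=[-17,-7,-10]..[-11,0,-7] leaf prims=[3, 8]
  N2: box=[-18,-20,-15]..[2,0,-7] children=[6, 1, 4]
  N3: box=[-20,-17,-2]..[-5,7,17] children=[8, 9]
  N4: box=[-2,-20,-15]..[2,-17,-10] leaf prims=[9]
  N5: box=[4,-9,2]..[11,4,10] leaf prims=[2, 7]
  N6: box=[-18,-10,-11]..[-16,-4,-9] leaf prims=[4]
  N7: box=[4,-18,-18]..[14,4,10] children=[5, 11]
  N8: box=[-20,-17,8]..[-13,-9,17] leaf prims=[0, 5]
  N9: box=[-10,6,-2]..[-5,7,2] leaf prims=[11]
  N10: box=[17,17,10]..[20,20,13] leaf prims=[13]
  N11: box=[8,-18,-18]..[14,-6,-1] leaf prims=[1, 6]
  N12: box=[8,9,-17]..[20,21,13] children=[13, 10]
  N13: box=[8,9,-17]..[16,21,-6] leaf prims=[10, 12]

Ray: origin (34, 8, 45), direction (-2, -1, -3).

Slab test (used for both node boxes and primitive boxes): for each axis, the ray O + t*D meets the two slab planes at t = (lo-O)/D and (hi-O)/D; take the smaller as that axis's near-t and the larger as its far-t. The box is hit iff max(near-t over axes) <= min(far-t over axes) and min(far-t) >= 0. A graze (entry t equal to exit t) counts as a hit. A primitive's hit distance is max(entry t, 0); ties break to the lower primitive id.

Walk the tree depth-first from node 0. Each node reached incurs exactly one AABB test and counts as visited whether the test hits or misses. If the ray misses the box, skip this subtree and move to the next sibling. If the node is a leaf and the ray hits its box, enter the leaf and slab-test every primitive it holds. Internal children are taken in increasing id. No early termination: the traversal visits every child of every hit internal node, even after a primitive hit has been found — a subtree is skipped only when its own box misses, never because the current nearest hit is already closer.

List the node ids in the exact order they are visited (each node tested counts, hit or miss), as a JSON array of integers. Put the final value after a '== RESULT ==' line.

Walk:
N0 x:[7,27] y:[-13,28] z:[28/3,21] -> hit [28/3,21], descend [2, 3, 7, 12]
  N2 x:[16,26] y:[8,28] z:[52/3,20] -> hit [52/3,20], descend [1, 4, 6]
    N1 x:[45/2,51/2] y:[8,15] z:[52/3,55/3] -> miss, prune
    N4 x:[16,18] y:[25,28] z:[55/3,20] -> miss, prune
    N6 x:[25,26] y:[12,18] z:[18,56/3] -> miss, prune
  N3 x:[39/2,27] y:[1,25] z:[28/3,47/3] -> miss, prune
  N7 x:[10,15] y:[4,26] z:[35/3,21] -> hit [35/3,15], descend [5, 11]
    N5 x:[23/2,15] y:[4,17] z:[35/3,43/3] -> hit [35/3,43/3] leaf, test {P2@t=13, P7(miss)}
    N11 x:[10,13] y:[14,26] z:[46/3,21] -> miss, prune
  N12 x:[7,13] y:[-13,-1] z:[32/3,62/3] -> miss, prune

10 AABB tests over nodes [0, 2, 1, 4, 6, 3, 7, 5, 11, 12]; 1 leaf entered; closest P2.

== RESULT ==
[0, 2, 1, 4, 6, 3, 7, 5, 11, 12]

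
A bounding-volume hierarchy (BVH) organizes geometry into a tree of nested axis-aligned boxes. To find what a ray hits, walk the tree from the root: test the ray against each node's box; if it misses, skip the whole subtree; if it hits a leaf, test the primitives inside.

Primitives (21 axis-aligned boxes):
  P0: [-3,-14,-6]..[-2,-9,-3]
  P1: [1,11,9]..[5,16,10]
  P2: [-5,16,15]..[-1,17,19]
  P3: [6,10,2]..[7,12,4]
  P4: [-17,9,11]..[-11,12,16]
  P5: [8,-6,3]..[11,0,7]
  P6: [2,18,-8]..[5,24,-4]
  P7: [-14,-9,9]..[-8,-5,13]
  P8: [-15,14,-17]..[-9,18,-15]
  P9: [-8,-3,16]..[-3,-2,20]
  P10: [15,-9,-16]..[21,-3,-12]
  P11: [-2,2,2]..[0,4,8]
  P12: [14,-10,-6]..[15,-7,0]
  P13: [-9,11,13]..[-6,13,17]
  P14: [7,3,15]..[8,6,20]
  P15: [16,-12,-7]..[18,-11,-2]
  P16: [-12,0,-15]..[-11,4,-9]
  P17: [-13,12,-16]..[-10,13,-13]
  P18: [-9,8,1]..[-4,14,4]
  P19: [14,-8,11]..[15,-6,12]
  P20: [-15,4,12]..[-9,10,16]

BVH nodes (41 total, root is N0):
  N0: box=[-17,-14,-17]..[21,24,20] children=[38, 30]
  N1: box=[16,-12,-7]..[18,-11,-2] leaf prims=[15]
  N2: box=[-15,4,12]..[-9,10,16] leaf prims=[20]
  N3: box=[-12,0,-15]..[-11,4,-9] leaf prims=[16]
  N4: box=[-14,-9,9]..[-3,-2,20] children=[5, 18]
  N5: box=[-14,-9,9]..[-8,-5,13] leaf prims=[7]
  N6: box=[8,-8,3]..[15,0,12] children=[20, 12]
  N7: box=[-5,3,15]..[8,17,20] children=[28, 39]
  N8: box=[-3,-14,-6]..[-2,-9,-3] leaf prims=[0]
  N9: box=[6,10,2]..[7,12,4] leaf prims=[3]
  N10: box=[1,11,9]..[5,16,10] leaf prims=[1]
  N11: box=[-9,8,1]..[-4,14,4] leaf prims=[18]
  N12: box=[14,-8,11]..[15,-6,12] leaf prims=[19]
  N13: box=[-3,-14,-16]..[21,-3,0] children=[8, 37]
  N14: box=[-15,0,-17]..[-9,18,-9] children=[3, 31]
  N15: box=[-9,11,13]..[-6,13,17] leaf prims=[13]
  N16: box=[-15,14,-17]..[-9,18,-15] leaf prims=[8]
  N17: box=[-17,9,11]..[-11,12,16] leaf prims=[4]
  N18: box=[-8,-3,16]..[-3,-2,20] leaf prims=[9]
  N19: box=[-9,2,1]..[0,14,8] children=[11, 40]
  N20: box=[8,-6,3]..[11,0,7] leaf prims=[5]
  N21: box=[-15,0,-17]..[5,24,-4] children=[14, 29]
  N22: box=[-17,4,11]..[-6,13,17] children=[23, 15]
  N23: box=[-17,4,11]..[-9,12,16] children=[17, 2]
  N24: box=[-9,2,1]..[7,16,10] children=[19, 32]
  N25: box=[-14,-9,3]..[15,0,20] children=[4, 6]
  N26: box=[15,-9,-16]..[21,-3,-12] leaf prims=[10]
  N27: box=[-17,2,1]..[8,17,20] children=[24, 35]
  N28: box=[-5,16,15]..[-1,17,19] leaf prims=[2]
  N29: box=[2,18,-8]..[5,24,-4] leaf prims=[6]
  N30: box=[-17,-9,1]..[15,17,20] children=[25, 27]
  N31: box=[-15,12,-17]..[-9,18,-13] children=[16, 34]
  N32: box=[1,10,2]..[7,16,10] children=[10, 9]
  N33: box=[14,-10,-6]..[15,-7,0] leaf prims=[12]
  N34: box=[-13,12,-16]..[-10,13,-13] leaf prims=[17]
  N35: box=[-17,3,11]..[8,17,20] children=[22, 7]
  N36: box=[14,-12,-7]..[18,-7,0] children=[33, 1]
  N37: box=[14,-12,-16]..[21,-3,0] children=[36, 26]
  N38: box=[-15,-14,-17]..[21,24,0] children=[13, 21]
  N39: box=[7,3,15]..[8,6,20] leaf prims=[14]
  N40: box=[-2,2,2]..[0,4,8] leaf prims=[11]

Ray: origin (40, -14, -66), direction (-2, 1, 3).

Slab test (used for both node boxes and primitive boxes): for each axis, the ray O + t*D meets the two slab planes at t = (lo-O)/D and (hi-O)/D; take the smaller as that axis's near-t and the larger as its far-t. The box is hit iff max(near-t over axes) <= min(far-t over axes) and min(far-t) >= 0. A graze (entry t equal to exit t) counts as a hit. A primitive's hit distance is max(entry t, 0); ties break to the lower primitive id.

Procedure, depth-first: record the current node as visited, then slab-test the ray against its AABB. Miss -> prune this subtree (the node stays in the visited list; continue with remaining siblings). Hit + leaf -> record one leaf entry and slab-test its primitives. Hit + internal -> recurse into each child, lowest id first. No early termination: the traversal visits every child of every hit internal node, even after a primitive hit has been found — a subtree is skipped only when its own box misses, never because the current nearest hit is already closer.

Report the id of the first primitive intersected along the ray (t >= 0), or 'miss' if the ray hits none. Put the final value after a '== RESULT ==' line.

Trace the traversal:
N0 x:[19/2,57/2] y:[0,38] z:[49/3,86/3] -> hit [49/3,57/2], descend [30, 38]
  N30 x:[25/2,57/2] y:[5,31] z:[67/3,86/3] -> hit [67/3,57/2], descend [25, 27]
    N25 x:[25/2,27] y:[5,14] z:[23,86/3] -> miss, prune
    N27 x:[16,57/2] y:[16,31] z:[67/3,86/3] -> hit [67/3,57/2], descend [24, 35]
      N24 x:[33/2,49/2] y:[16,30] z:[67/3,76/3] -> hit [67/3,49/2], descend [19, 32]
        N19 x:[20,49/2] y:[16,28] z:[67/3,74/3] -> hit [67/3,49/2], descend [11, 40]
          N11 x:[22,49/2] y:[22,28] z:[67/3,70/3] -> hit [67/3,70/3] leaf, test {P18@t=67/3}
          N40 x:[20,21] y:[16,18] z:[68/3,74/3] -> miss, prune
        N32 x:[33/2,39/2] y:[24,30] z:[68/3,76/3] -> miss, prune
      N35 x:[16,57/2] y:[17,31] z:[77/3,86/3] -> hit [77/3,57/2], descend [7, 22]
        N7 x:[16,45/2] y:[17,31] z:[27,86/3] -> miss, prune
        N22 x:[23,57/2] y:[18,27] z:[77/3,83/3] -> hit [77/3,27], descend [15, 23]
          N15 x:[23,49/2] y:[25,27] z:[79/3,83/3] -> miss, prune
          N23 x:[49/2,57/2] y:[18,26] z:[77/3,82/3] -> hit [77/3,26], descend [2, 17]
            N2 x:[49/2,55/2] y:[18,24] z:[26,82/3] -> miss, prune
            N17 x:[51/2,57/2] y:[23,26] z:[77/3,82/3] -> hit [77/3,26] leaf, test {P4@t=77/3}
  N38 x:[19/2,55/2] y:[0,38] z:[49/3,22] -> hit [49/3,22], descend [13, 21]
    N13 x:[19/2,43/2] y:[0,11] z:[50/3,22] -> miss, prune
    N21 x:[35/2,55/2] y:[14,38] z:[49/3,62/3] -> hit [35/2,62/3], descend [14, 29]
      N14 x:[49/2,55/2] y:[14,32] z:[49/3,19] -> miss, prune
      N29 x:[35/2,19] y:[32,38] z:[58/3,62/3] -> miss, prune

order=[0, 30, 25, 27, 24, 19, 11, 40, 32, 35, 7, 22, 15, 23, 2, 17, 38, 13, 21, 14, 29]  |boxes|=21  |leaves|=2  hit=P18

== RESULT ==
18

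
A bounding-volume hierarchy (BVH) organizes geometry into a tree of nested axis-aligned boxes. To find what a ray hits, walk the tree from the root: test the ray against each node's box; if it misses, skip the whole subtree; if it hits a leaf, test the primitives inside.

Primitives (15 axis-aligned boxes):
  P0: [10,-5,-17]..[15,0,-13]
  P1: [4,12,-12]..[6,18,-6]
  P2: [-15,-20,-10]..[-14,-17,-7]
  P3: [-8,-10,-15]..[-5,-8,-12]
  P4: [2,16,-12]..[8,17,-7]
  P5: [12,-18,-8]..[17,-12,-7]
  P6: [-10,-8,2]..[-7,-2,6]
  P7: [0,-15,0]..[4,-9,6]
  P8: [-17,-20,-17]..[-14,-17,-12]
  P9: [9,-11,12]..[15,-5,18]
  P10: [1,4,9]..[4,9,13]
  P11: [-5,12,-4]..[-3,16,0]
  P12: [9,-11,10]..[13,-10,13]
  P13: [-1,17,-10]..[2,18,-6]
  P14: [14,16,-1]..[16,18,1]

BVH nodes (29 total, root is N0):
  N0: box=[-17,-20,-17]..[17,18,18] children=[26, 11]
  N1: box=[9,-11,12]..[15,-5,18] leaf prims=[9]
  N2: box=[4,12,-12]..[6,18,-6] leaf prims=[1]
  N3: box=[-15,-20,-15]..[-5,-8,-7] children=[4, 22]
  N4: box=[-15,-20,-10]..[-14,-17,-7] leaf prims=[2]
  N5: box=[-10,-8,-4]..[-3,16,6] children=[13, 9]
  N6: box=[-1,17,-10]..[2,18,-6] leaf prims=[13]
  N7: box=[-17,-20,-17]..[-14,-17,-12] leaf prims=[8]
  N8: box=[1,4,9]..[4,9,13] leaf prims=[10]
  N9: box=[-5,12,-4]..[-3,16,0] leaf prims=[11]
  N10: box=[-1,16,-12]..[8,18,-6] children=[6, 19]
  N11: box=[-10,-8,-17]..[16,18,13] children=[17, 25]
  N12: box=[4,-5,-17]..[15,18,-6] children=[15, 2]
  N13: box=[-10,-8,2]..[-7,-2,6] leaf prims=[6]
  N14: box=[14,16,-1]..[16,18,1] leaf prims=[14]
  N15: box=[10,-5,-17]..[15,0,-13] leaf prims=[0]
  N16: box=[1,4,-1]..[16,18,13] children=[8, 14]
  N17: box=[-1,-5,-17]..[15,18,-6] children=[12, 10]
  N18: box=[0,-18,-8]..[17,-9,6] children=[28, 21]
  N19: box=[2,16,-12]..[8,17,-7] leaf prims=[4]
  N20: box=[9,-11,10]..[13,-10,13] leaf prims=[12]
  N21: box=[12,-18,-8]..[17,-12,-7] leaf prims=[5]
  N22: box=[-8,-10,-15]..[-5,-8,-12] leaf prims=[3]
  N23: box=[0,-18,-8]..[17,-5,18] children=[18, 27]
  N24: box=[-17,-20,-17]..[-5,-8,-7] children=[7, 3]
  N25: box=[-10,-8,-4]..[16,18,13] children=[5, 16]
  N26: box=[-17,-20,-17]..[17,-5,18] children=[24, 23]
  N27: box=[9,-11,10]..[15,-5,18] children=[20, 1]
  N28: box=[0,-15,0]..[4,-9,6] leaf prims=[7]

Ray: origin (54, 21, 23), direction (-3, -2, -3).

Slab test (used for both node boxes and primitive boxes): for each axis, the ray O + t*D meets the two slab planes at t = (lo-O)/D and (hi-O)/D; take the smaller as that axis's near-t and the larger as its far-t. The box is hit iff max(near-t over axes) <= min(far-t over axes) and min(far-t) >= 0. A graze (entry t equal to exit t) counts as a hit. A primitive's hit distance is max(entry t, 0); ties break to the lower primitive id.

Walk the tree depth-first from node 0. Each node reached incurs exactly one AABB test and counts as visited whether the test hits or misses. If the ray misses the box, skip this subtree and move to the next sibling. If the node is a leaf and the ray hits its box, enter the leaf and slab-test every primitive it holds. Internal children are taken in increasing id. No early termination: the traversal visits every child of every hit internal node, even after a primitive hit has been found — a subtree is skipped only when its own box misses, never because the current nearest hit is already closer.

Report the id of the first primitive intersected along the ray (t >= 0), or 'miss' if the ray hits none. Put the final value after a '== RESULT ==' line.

Walk:
N0 x:[37/3,71/3] y:[3/2,41/2] z:[5/3,40/3] -> hit [37/3,40/3], descend [11, 26]
  N11 x:[38/3,64/3] y:[3/2,29/2] z:[10/3,40/3] -> hit [38/3,40/3], descend [17, 25]
    N17 x:[13,55/3] y:[3/2,13] z:[29/3,40/3] -> hit [13,13], descend [10, 12]
      N10 x:[46/3,55/3] y:[3/2,5/2] z:[29/3,35/3] -> miss, prune
      N12 x:[13,50/3] y:[3/2,13] z:[29/3,40/3] -> hit [13,13], descend [2, 15]
        N2 x:[16,50/3] y:[3/2,9/2] z:[29/3,35/3] -> miss, prune
        N15 x:[13,44/3] y:[21/2,13] z:[12,40/3] -> hit [13,13] leaf, test {P0@t=13}
    N25 x:[38/3,64/3] y:[3/2,29/2] z:[10/3,9] -> miss, prune
  N26 x:[37/3,71/3] y:[13,41/2] z:[5/3,40/3] -> hit [13,40/3], descend [23, 24]
    N23 x:[37/3,18] y:[13,39/2] z:[5/3,31/3] -> miss, prune
    N24 x:[59/3,71/3] y:[29/2,41/2] z:[10,40/3] -> miss, prune

11 AABB tests over nodes [0, 11, 17, 10, 12, 2, 15, 25, 26, 23, 24]; 1 leaf entered; closest P0.

== RESULT ==
0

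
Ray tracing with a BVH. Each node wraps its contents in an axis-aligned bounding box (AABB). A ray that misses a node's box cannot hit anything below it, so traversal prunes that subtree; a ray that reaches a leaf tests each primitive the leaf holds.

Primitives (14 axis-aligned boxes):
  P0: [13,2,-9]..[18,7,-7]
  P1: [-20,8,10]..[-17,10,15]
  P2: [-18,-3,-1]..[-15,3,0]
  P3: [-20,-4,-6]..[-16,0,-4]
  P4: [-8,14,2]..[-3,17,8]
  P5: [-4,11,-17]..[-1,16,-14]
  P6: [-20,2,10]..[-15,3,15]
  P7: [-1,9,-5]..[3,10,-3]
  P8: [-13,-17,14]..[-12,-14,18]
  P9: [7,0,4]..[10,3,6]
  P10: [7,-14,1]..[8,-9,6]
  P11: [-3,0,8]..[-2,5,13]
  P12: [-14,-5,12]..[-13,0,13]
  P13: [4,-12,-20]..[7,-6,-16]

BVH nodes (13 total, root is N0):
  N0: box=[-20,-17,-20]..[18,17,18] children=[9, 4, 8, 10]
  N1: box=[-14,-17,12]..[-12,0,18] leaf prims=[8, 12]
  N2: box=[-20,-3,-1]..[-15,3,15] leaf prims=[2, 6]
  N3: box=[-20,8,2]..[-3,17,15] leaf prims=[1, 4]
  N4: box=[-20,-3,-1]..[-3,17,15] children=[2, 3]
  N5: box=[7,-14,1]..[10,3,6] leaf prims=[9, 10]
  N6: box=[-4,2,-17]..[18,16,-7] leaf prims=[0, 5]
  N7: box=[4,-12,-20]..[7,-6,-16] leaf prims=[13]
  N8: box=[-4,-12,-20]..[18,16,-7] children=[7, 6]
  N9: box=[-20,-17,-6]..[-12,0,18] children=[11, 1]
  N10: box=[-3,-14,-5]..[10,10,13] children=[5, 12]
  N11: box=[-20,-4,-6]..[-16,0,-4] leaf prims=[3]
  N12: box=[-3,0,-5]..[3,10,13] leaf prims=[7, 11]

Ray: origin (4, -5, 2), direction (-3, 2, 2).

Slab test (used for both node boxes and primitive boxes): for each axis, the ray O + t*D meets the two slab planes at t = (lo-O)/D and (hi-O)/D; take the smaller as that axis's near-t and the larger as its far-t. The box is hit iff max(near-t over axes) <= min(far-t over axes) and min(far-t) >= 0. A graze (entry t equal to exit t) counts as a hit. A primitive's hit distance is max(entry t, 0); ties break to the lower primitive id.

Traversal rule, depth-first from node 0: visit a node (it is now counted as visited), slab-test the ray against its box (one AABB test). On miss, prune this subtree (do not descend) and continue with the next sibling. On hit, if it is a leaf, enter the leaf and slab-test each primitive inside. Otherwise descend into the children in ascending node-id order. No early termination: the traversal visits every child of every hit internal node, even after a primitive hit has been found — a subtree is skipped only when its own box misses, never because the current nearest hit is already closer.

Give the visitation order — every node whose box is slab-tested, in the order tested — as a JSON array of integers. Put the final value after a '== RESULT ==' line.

Traverse from the root:
N0 x:[-14/3,8] y:[-6,11] z:[-11,8] -> hit [-14/3,8], descend [4, 8, 9, 10]
  N4 x:[7/3,8] y:[1,11] z:[-3/2,13/2] -> hit [7/3,13/2], descend [2, 3]
    N2 x:[19/3,8] y:[1,4] z:[-3/2,13/2] -> miss, prune
    N3 x:[7/3,8] y:[13/2,11] z:[0,13/2] -> hit [13/2,13/2] leaf, test {P1(miss), P4(miss)}
  N8 x:[-14/3,8/3] y:[-7/2,21/2] z:[-11,-9/2] -> miss, prune
  N9 x:[16/3,8] y:[-6,5/2] z:[-4,8] -> miss, prune
  N10 x:[-2,7/3] y:[-9/2,15/2] z:[-7/2,11/2] -> hit [-2,7/3], descend [5, 12]
    N5 x:[-2,-1] y:[-9/2,4] z:[-1/2,2] -> miss, prune
    N12 x:[1/3,7/3] y:[5/2,15/2] z:[-7/2,11/2] -> miss, prune

Visited [0, 4, 2, 3, 8, 9, 10, 5, 12]. Tests: 9 box, 1 leaf. Nearest: miss.

== RESULT ==
[0, 4, 2, 3, 8, 9, 10, 5, 12]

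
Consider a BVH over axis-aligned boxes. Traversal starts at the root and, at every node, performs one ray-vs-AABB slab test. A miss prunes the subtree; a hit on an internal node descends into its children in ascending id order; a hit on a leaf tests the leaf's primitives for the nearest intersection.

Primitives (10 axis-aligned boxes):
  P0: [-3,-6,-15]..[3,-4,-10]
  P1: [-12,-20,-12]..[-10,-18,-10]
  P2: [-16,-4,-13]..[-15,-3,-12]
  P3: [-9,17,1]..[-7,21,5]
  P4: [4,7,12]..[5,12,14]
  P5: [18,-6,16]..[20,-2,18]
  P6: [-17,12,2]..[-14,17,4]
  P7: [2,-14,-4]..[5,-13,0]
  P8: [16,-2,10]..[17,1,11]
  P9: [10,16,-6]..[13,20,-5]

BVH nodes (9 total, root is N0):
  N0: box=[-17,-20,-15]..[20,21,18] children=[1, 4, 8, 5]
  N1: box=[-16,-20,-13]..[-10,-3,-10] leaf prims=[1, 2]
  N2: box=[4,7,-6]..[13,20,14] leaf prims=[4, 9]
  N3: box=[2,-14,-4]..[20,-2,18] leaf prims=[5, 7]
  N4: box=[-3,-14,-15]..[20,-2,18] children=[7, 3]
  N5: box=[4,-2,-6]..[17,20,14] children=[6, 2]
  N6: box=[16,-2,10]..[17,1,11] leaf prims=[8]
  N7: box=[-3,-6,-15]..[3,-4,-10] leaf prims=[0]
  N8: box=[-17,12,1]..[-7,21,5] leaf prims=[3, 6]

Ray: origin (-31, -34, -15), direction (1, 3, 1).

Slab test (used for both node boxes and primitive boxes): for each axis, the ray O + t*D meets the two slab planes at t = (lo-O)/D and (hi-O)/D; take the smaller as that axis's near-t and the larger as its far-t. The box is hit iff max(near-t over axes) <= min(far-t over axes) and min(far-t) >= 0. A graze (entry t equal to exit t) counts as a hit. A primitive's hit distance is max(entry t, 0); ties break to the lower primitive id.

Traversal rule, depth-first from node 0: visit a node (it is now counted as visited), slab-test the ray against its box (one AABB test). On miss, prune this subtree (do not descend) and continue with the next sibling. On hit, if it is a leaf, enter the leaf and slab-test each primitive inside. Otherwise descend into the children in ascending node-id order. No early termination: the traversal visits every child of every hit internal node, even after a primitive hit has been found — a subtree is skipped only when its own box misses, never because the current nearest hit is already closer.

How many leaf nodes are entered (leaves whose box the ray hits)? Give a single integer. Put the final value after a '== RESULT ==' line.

Trace the traversal:
N0 x:[14,51] y:[14/3,55/3] z:[0,33] -> hit [14,55/3], descend [1, 4, 5, 8]
  N1 x:[15,21] y:[14/3,31/3] z:[2,5] -> miss, prune
  N4 x:[28,51] y:[20/3,32/3] z:[0,33] -> miss, prune
  N5 x:[35,48] y:[32/3,18] z:[9,29] -> miss, prune
  N8 x:[14,24] y:[46/3,55/3] z:[16,20] -> hit [16,55/3] leaf, test {P3(miss), P6@t=17}

order=[0, 1, 4, 5, 8]  |boxes|=5  |leaves|=1  hit=P6

== RESULT ==
1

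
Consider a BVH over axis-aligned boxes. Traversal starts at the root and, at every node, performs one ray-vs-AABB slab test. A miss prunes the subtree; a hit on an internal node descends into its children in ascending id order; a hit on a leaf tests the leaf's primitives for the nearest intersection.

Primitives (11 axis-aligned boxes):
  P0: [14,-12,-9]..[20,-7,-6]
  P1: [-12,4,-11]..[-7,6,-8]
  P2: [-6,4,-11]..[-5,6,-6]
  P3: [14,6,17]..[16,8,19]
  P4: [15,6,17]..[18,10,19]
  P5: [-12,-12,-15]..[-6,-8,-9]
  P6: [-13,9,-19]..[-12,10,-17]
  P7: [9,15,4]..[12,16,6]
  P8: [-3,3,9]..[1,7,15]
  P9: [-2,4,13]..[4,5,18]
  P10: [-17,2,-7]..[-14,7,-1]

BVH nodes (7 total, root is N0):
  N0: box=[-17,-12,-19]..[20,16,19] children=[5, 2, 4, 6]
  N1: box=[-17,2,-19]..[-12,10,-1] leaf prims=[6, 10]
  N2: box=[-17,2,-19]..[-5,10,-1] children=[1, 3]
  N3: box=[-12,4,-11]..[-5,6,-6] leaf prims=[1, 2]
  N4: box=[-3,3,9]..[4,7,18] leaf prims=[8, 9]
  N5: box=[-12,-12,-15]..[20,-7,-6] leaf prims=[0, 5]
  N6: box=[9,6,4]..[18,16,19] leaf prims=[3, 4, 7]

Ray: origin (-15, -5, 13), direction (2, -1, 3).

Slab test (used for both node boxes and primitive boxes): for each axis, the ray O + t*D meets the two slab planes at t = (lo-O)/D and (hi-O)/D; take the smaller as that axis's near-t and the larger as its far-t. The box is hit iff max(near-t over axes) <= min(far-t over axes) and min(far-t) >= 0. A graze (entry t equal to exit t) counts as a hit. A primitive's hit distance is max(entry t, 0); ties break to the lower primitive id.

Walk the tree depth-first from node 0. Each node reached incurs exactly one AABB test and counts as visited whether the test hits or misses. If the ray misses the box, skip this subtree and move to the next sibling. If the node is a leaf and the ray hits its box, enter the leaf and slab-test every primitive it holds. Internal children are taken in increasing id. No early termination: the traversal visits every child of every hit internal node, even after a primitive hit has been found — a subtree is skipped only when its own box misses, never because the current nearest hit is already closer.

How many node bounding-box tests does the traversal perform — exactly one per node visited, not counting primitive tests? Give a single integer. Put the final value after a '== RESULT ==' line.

Walk:
N0 x:[-1,35/2] y:[-21,7] z:[-32/3,2] -> hit [-1,2], descend [2, 4, 5, 6]
  N2 x:[-1,5] y:[-15,-7] z:[-32/3,-14/3] -> miss, prune
  N4 x:[6,19/2] y:[-12,-8] z:[-4/3,5/3] -> miss, prune
  N5 x:[3/2,35/2] y:[2,7] z:[-28/3,-19/3] -> miss, prune
  N6 x:[12,33/2] y:[-21,-11] z:[-3,2] -> miss, prune

Summary -> nodes [0, 2, 4, 5, 6]; box-tests=5; leaf-entries=0; first=miss

== RESULT ==
5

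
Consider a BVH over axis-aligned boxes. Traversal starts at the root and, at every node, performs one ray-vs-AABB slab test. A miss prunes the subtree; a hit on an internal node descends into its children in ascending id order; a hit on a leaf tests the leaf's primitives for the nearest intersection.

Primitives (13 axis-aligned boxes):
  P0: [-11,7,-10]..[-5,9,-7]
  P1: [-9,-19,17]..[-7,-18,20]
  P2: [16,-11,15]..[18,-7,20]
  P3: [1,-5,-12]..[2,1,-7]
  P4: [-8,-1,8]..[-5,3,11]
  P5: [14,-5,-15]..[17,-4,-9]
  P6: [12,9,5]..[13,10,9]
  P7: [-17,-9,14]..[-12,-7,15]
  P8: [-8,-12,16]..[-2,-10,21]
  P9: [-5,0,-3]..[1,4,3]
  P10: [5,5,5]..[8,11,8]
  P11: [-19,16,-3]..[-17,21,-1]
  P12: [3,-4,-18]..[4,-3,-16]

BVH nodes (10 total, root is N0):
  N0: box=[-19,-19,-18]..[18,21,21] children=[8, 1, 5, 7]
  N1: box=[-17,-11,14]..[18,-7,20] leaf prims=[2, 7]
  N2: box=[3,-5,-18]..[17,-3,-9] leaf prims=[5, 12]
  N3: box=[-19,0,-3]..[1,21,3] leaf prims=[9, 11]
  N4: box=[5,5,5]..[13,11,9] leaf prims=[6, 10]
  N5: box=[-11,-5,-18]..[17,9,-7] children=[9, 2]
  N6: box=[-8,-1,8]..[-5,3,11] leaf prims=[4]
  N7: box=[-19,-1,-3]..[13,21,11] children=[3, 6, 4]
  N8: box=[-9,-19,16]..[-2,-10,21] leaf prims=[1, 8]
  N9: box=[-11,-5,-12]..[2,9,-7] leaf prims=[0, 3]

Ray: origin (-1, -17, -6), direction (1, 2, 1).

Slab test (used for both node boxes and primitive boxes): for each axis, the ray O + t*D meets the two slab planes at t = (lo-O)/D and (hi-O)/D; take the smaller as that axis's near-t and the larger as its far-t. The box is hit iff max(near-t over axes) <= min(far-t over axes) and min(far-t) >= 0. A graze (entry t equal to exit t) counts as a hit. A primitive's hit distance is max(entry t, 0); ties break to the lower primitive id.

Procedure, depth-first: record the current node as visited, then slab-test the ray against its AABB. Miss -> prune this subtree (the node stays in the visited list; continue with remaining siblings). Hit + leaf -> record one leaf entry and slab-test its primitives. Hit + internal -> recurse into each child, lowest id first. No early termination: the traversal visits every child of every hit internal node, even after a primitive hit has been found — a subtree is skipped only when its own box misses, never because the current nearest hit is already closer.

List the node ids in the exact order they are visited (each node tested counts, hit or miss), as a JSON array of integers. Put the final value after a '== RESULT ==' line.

Walk:
N0 x:[-18,19] y:[-1,19] z:[-12,27] -> hit [-1,19], descend [1, 5, 7, 8]
  N1 x:[-16,19] y:[3,5] z:[20,26] -> miss, prune
  N5 x:[-10,18] y:[6,13] z:[-12,-1] -> miss, prune
  N7 x:[-18,14] y:[8,19] z:[3,17] -> hit [8,14], descend [3, 4, 6]
    N3 x:[-18,2] y:[17/2,19] z:[3,9] -> miss, prune
    N4 x:[6,14] y:[11,14] z:[11,15] -> hit [11,14] leaf, test {P6@t=13, P10(miss)}
    N6 x:[-7,-4] y:[8,10] z:[14,17] -> miss, prune
  N8 x:[-8,-1] y:[-1,7/2] z:[22,27] -> miss, prune

order=[0, 1, 5, 7, 3, 4, 6, 8]  |boxes|=8  |leaves|=1  hit=P6

== RESULT ==
[0, 1, 5, 7, 3, 4, 6, 8]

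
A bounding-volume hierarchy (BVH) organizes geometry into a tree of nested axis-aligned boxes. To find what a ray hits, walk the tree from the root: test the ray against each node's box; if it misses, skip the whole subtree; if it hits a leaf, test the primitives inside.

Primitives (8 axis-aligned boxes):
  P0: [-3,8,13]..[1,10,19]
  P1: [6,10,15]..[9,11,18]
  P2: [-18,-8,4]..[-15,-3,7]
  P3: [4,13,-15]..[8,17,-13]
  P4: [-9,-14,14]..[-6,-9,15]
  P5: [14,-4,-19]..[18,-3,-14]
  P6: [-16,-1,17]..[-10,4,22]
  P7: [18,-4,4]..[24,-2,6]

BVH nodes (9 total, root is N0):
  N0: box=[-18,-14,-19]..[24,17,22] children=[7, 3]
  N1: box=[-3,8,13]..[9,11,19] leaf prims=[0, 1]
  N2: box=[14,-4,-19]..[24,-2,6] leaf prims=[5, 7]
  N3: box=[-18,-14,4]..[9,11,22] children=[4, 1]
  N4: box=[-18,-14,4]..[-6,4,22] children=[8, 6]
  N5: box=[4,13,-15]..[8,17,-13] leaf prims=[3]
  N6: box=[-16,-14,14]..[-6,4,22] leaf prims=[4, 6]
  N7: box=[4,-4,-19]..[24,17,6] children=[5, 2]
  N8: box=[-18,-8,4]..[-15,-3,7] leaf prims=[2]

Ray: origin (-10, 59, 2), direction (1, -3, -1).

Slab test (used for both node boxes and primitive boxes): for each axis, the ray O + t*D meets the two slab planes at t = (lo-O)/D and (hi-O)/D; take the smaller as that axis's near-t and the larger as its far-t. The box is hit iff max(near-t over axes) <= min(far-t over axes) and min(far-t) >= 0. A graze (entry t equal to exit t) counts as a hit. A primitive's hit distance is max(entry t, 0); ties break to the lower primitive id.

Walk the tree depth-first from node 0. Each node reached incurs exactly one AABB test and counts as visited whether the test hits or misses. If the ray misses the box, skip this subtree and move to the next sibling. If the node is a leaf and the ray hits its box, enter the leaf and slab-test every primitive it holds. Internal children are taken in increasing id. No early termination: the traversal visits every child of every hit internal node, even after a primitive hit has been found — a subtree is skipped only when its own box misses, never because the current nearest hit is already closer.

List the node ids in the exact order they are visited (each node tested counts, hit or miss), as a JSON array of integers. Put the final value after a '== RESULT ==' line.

Traverse from the root:
N0 x:[-8,34] y:[14,73/3] z:[-20,21] -> hit [14,21], descend [3, 7]
  N3 x:[-8,19] y:[16,73/3] z:[-20,-2] -> miss, prune
  N7 x:[14,34] y:[14,21] z:[-4,21] -> hit [14,21], descend [2, 5]
    N2 x:[24,34] y:[61/3,21] z:[-4,21] -> miss, prune
    N5 x:[14,18] y:[14,46/3] z:[15,17] -> hit [15,46/3] leaf, test {P3@t=15}

Visited [0, 3, 7, 2, 5]. Tests: 5 box, 1 leaf. Nearest: P3.

== RESULT ==
[0, 3, 7, 2, 5]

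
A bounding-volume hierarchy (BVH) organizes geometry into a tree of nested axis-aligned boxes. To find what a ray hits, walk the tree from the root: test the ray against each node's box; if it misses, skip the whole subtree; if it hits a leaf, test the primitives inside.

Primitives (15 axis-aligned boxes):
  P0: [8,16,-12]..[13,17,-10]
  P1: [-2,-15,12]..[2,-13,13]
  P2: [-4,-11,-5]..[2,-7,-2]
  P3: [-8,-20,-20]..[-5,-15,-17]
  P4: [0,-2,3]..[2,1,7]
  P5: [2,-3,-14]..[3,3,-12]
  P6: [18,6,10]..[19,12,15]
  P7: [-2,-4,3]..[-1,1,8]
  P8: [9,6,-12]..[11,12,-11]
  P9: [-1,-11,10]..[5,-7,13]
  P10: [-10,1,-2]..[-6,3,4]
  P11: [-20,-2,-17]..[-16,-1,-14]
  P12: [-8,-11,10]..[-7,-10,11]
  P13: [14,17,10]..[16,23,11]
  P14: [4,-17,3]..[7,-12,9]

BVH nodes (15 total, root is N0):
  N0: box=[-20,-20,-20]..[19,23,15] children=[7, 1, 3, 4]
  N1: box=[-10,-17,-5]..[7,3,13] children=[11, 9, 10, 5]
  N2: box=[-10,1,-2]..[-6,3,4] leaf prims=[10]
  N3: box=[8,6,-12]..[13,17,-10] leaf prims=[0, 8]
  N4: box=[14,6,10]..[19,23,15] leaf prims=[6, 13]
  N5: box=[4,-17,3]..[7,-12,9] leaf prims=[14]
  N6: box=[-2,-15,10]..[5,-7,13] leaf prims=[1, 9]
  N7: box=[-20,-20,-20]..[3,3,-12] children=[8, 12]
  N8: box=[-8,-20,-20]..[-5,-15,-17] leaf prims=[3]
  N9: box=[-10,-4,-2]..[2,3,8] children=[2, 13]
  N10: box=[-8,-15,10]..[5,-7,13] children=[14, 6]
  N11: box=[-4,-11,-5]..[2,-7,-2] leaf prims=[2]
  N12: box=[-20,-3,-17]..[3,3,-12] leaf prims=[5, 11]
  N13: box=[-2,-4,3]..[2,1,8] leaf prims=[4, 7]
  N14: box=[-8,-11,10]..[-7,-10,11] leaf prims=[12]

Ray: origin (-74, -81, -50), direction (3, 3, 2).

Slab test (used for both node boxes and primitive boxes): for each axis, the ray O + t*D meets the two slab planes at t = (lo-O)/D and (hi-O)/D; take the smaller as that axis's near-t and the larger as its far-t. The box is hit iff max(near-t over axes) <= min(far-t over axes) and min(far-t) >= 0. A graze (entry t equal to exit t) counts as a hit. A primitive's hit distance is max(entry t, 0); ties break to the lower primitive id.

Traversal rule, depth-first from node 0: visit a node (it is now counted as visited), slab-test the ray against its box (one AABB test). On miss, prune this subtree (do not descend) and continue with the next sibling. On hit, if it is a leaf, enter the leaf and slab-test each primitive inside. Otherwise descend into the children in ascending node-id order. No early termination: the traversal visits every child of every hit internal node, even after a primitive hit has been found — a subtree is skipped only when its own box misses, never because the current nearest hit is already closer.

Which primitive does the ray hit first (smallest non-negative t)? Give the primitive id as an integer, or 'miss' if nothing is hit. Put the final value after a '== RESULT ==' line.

Traverse from the root:
N0 x:[18,31] y:[61/3,104/3] z:[15,65/2] -> hit [61/3,31], descend [1, 3, 4, 7]
  N1 x:[64/3,27] y:[64/3,28] z:[45/2,63/2] -> hit [45/2,27], descend [5, 9, 10, 11]
    N5 x:[26,27] y:[64/3,23] z:[53/2,59/2] -> miss, prune
    N9 x:[64/3,76/3] y:[77/3,28] z:[24,29] -> miss, prune
    N10 x:[22,79/3] y:[22,74/3] z:[30,63/2] -> miss, prune
    N11 x:[70/3,76/3] y:[70/3,74/3] z:[45/2,24] -> hit [70/3,24] leaf, test {P2@t=70/3}
  N3 x:[82/3,29] y:[29,98/3] z:[19,20] -> miss, prune
  N4 x:[88/3,31] y:[29,104/3] z:[30,65/2] -> hit [30,31] leaf, test {P6@t=92/3, P13(miss)}
  N7 x:[18,77/3] y:[61/3,28] z:[15,19] -> miss, prune

Visited [0, 1, 5, 9, 10, 11, 3, 4, 7]. Tests: 9 box, 2 leaf. Nearest: P2.

== RESULT ==
2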